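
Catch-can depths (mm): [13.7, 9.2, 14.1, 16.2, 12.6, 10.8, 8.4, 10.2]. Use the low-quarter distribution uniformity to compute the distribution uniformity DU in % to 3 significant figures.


Approach: apply the low-quarter distribution uniformity, DU = (mean of lowest quarter of readings / overall mean)*100.
sorted lowest 2 of 8: [8.4, 9.2] -> mean = 8.8000 mm
overall mean = 11.900 mm
DU = (8.8000/11.900)*100 = 73.9 %
Therefore the distribution uniformity DU = 73.9 %.


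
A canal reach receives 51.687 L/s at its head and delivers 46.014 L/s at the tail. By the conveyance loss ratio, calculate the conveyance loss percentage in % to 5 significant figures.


Approach: apply the conveyance loss ratio, loss% = ((Q_head - Q_tail)/Q_head)*100.
loss = ((51.687 - 46.014)/51.687)*100 = 10.976 %
Therefore the conveyance loss percentage = 10.976 %.


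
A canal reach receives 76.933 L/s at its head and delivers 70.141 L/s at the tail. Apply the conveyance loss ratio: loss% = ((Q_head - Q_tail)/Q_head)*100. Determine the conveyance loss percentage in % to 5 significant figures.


loss = ((76.933 - 70.141)/76.933)*100 = 8.8285 %
Therefore the conveyance loss percentage = 8.8285 %.


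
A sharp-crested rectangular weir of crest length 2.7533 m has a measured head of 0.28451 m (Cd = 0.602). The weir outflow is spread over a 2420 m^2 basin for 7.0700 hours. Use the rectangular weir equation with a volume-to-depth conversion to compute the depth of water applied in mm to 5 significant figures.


Approach: apply the rectangular weir equation with a volume-to-depth conversion, Q = (2/3)*Cd*L*sqrt(2g)*H^1.5; d = Q*t/A * 1000.
Step 1 — weir discharge:
  Q = (2/3)*0.602*2.7533*sqrt(2*9.81)*0.28451^1.5 = 0.7427704 m^3/s
Step 2 — volume: V = 0.7427704 * 7.0700*3600 = 18904.99 m^3
Step 3 — depth: d = V/A * 1000 = 18904.99/2420 * 1000 = 7812.0 mm
Therefore the depth of water applied = 7812.0 mm.


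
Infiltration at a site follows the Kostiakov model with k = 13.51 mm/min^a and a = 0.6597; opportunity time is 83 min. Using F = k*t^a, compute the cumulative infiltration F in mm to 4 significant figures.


F = 13.51 * 83^0.6597 = 249.3 mm
Therefore the cumulative infiltration F = 249.3 mm.


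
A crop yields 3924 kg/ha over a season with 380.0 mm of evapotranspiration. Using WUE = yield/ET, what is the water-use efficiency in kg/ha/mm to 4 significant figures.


WUE = 3924 / 380.0 = 10.33 kg/ha/mm
Therefore the water-use efficiency = 10.33 kg/ha/mm.


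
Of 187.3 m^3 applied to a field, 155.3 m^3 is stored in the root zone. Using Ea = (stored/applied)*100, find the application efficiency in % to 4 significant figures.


Ea = (155.3/187.3)*100 = 82.92 %
Therefore the application efficiency = 82.92 %.


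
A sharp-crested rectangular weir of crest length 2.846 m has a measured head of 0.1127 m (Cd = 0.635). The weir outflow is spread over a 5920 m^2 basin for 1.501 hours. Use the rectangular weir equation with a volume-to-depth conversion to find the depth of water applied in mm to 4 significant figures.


Approach: apply the rectangular weir equation with a volume-to-depth conversion, Q = (2/3)*Cd*L*sqrt(2g)*H^1.5; d = Q*t/A * 1000.
Step 1 — weir discharge:
  Q = (2/3)*0.635*2.846*sqrt(2*9.81)*0.1127^1.5 = 0.201908 m^3/s
Step 2 — volume: V = 0.201908 * 1.501*3600 = 1091.03 m^3
Step 3 — depth: d = V/A * 1000 = 1091.03/5920 * 1000 = 184.3 mm
Therefore the depth of water applied = 184.3 mm.


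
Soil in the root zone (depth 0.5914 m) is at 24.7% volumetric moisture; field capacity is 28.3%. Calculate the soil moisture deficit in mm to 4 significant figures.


Approach: apply the soil moisture deficit relation, SMD = (FC - theta)/100 * depth * 1000.
SMD = (28.3 - 24.7)/100 * 0.5914 * 1000 = 21.29 mm
Therefore the soil moisture deficit = 21.29 mm.


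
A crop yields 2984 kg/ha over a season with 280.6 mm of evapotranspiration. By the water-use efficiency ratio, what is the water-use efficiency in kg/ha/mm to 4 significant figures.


Approach: apply the water-use efficiency ratio, WUE = yield/ET.
WUE = 2984 / 280.6 = 10.63 kg/ha/mm
Therefore the water-use efficiency = 10.63 kg/ha/mm.


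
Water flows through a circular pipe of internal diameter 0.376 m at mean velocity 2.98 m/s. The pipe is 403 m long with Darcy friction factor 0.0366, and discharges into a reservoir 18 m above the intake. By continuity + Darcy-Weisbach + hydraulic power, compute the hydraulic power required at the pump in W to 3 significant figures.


Approach: apply continuity + Darcy-Weisbach + hydraulic power, Q = A*v; hf = f*(L/D)*(v^2/(2g)); H = static + hf; P = rho*g*Q*H.
Step 1 — flow rate (continuity, Q = A*v):
  A = pi*(0.376/2)^2 = 0.11104 m^2
  Q = 0.11104 * 2.98 = 0.33089 m^3/s
Step 2 — friction head loss (Darcy-Weisbach):
  hf = 0.0366 * (403/0.376) * (2.98^2 / (2*9.81))
  hf = 17.755 m
Step 3 — total head: H = 18 + 17.755 = 35.755 m
Step 4 — hydraulic power (P = rho*g*Q*H):
  P = 1000 * 9.81 * 0.33089 * 35.755 = 116000 W
Therefore the hydraulic power required at the pump = 116000 W.


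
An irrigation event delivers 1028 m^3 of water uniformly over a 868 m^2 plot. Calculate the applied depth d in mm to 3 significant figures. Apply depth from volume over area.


Approach: apply depth from volume over area, d = (V/A)*1000.
d = (1028 / 868) * 1000 = 1180 mm
Therefore the applied depth d = 1180 mm.


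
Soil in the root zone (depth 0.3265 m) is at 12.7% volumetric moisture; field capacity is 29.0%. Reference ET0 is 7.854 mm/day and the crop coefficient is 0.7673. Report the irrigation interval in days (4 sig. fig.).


Approach: apply soil-water budget scheduling, SMD = (FC-theta)/100*depth*1000; ETc = ET0*Kc; interval = SMD/ETc.
Step 1 — soil moisture deficit:
  SMD = (29.0 - 12.7)/100 * 0.3265 * 1000 = 53.2195 mm
Step 2 — daily crop ET (ETc = ET0*Kc):
  ETc = 7.854 * 0.7673 = 6.02637 mm/day
Step 3 — irrigation interval (SMD/ETc):
  interval = 53.2195 / 6.02637 = 8.831 days
Therefore the irrigation interval = 8.831 days.


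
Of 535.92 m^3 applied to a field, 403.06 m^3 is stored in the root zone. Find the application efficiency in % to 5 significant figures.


Approach: apply the application efficiency ratio, Ea = (stored/applied)*100.
Ea = (403.06/535.92)*100 = 75.209 %
Therefore the application efficiency = 75.209 %.


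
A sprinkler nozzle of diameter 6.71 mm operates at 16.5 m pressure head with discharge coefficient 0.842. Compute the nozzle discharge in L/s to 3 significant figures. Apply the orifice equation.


Approach: apply the orifice equation, Q = Cd*A*sqrt(2*g*h), A = pi*(d/2)^2.
A = pi*(6.71e-3/2)^2 = 3.5362e-05 m^2
Q = 0.842 * 3.5362e-05 * sqrt(2*9.81*16.5) * 1000 = 0.536 L/s
Therefore the nozzle discharge = 0.536 L/s.


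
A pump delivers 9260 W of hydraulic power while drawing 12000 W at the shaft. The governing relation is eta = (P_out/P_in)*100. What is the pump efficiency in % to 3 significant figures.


eta = (9260 / 12000) * 100 = 77.2 %
Therefore the pump efficiency = 77.2 %.


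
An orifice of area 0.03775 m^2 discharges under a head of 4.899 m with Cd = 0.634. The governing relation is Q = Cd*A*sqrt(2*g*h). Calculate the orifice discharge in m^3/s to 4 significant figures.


Q = 0.634 * 0.03775 * sqrt(2*9.81*4.899) = 0.2346 m^3/s
Therefore the orifice discharge = 0.2346 m^3/s.


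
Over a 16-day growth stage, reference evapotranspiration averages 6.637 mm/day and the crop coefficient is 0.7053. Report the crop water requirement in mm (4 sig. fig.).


Approach: apply the crop water requirement relation, CWR = ET0 * Kc * days.
CWR = 6.637 * 0.7053 * 16 = 74.90 mm
Therefore the crop water requirement = 74.90 mm.


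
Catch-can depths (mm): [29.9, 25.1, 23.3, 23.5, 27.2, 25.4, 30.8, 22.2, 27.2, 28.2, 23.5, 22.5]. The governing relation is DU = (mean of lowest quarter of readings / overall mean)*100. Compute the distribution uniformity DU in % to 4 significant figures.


sorted lowest 3 of 12: [22.2, 22.5, 23.3] -> mean = 22.6667 mm
overall mean = 25.7333 mm
DU = (22.6667/25.7333)*100 = 88.08 %
Therefore the distribution uniformity DU = 88.08 %.


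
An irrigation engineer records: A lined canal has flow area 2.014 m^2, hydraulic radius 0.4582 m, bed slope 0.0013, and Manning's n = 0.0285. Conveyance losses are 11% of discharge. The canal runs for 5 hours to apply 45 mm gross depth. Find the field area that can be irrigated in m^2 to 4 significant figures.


Approach: apply Manning's equation with a conveyance and depth budget, Q = (1/n)*A*R^(2/3)*S^(1/2); Q_field = Q*(1-loss); Area = Q_field*t/(d/1000).
Step 1 — canal discharge (Manning's equation):
  Q = (1/0.0285) * 2.014 * 0.4582^(2/3) * 0.0013^(1/2) = 1.51434 m^3/s
Step 2 — delivered flow: Q_field = 1.51434*(1 - 11/100) = 1.34776 m^3/s
Step 3 — volume delivered: V = 1.34776 * 5*3600 = 24259.7 m^3
Step 4 — area served: A = V / (depth/1000) = 24259.7 / 0.045 = 539100 m^2
Therefore the field area that can be irrigated = 539100 m^2.


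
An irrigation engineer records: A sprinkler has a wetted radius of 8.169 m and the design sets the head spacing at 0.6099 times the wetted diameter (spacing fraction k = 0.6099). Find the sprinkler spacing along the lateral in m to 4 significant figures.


Approach: apply the sprinkler spacing rule (spacing as a fraction of wetted diameter), S = k*(2*R).
S = 0.6099 * (2 * 8.169) = 9.965 m
Therefore the sprinkler spacing along the lateral = 9.965 m.


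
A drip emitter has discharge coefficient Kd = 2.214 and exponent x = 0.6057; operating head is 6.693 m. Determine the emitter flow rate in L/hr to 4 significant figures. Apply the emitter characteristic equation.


Approach: apply the emitter characteristic equation, q = Kd * h^x.
q = 2.214 * 6.693^0.6057 = 7.003 L/hr
Therefore the emitter flow rate = 7.003 L/hr.


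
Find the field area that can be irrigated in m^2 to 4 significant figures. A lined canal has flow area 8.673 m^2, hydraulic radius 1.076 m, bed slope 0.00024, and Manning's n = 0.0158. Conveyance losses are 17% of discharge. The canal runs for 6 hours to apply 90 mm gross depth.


Approach: apply Manning's equation with a conveyance and depth budget, Q = (1/n)*A*R^(2/3)*S^(1/2); Q_field = Q*(1-loss); Area = Q_field*t/(d/1000).
Step 1 — canal discharge (Manning's equation):
  Q = (1/0.0158) * 8.673 * 1.076^(2/3) * 0.00024^(1/2) = 8.92948 m^3/s
Step 2 — delivered flow: Q_field = 8.92948*(1 - 17/100) = 7.41147 m^3/s
Step 3 — volume delivered: V = 7.41147 * 6*3600 = 160088 m^3
Step 4 — area served: A = V / (depth/1000) = 160088 / 0.09 = 1779000 m^2
Therefore the field area that can be irrigated = 1779000 m^2.


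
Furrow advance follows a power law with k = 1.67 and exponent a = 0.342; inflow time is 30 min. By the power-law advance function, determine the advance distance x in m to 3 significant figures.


Approach: apply the power-law advance function, x = k*t^a.
x = 1.67 * 30^0.342 = 5.34 m
Therefore the advance distance x = 5.34 m.


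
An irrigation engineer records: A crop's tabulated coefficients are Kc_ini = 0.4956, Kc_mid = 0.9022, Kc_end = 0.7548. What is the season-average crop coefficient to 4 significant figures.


Approach: apply a simple seasonal average, Kc_avg = (Kc_ini + Kc_mid + Kc_end)/3.
Kc_avg = (0.4956 + 0.9022 + 0.7548)/3 = 0.7175
Therefore the season-average crop coefficient = 0.7175.


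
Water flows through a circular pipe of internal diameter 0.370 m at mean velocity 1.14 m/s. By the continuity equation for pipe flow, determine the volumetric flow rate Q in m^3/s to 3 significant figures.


Approach: apply the continuity equation for pipe flow, Q = A * v with A = pi*(D/2)^2.
A = pi*(0.370/2)^2 = 0.10752 m^2
Q = 0.10752 * 1.14 = 0.123 m^3/s
Therefore the volumetric flow rate Q = 0.123 m^3/s.


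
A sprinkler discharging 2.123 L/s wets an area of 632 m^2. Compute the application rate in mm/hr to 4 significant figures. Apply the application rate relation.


Approach: apply the application rate relation, rate = (Q/A)*3600.
rate = (2.123 / 632) * 3600 = 12.09 mm/hr
Therefore the application rate = 12.09 mm/hr.


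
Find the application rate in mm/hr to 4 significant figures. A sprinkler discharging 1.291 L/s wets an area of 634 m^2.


Approach: apply the application rate relation, rate = (Q/A)*3600.
rate = (1.291 / 634) * 3600 = 7.331 mm/hr
Therefore the application rate = 7.331 mm/hr.


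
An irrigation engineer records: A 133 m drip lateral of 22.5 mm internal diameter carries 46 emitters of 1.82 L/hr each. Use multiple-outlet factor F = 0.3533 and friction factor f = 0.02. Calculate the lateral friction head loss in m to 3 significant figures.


Approach: apply Darcy-Weisbach with the multiple-outlet F-factor, Q = n*q/(3600*1000) m^3/s; v = Q/A; hf = F*f*(L/D)*(v^2/(2g)).
Q = 46*1.82/(3600*1000) = 2.3256e-05 m^3/s
A = pi*(22.5e-3/2)^2 = 3.9761e-04 m^2, so v = Q/A = 0.058489 m/s
hf = 0.3533*0.02*(133/0.0225)*(0.058489^2/(2*9.81)) = 0.00728 m
Therefore the lateral friction head loss = 0.00728 m.


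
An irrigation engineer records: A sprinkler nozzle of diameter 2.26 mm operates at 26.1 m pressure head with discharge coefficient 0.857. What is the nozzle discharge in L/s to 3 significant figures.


Approach: apply the orifice equation, Q = Cd*A*sqrt(2*g*h), A = pi*(d/2)^2.
A = pi*(2.26e-3/2)^2 = 4.0115e-06 m^2
Q = 0.857 * 4.0115e-06 * sqrt(2*9.81*26.1) * 1000 = 0.0778 L/s
Therefore the nozzle discharge = 0.0778 L/s.


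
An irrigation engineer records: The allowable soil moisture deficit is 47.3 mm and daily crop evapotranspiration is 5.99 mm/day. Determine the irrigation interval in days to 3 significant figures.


Approach: apply the irrigation interval relation, interval = SMD / ETc.
interval = 47.3 / 5.99 = 7.90 days
Therefore the irrigation interval = 7.90 days.


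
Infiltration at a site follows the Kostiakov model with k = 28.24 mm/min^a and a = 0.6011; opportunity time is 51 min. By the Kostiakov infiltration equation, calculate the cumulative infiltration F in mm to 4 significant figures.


Approach: apply the Kostiakov infiltration equation, F = k*t^a.
F = 28.24 * 51^0.6011 = 300.1 mm
Therefore the cumulative infiltration F = 300.1 mm.


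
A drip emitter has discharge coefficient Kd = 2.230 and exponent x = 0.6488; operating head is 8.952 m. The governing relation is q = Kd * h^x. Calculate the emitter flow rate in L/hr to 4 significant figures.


q = 2.230 * 8.952^0.6488 = 9.245 L/hr
Therefore the emitter flow rate = 9.245 L/hr.


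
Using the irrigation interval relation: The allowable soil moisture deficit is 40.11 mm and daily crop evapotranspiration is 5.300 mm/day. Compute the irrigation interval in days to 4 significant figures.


Approach: apply the irrigation interval relation, interval = SMD / ETc.
interval = 40.11 / 5.300 = 7.568 days
Therefore the irrigation interval = 7.568 days.


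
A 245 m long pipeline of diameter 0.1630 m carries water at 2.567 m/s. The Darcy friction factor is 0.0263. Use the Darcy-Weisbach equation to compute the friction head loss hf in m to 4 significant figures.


Approach: apply the Darcy-Weisbach equation, hf = f*(L/D)*(v^2/(2g)).
hf = 0.0263 * (245/0.1630) * (2.567^2 / (2*9.81))
hf = 13.28 m
Therefore the friction head loss hf = 13.28 m.


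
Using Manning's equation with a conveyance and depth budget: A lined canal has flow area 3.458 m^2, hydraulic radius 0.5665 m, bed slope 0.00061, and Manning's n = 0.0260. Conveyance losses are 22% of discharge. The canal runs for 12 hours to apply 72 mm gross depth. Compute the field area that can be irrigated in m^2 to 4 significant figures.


Approach: apply Manning's equation with a conveyance and depth budget, Q = (1/n)*A*R^(2/3)*S^(1/2); Q_field = Q*(1-loss); Area = Q_field*t/(d/1000).
Step 1 — canal discharge (Manning's equation):
  Q = (1/0.0260) * 3.458 * 0.5665^(2/3) * 0.00061^(1/2) = 2.24897 m^3/s
Step 2 — delivered flow: Q_field = 2.24897*(1 - 22/100) = 1.75419 m^3/s
Step 3 — volume delivered: V = 1.75419 * 12*3600 = 75781.2 m^3
Step 4 — area served: A = V / (depth/1000) = 75781.2 / 0.072 = 1053000 m^2
Therefore the field area that can be irrigated = 1053000 m^2.


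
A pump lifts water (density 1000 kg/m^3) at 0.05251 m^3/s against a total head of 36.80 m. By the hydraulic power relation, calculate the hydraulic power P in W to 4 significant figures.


Approach: apply the hydraulic power relation, P = rho*g*Q*H.
P = 1000 * 9.81 * 0.05251 * 36.80 = 18960 W
Therefore the hydraulic power P = 18960 W.


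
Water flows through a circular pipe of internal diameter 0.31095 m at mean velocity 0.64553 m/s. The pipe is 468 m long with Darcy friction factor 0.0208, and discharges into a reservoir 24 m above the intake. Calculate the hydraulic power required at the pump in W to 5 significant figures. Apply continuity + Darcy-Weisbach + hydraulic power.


Approach: apply continuity + Darcy-Weisbach + hydraulic power, Q = A*v; hf = f*(L/D)*(v^2/(2g)); H = static + hf; P = rho*g*Q*H.
Step 1 — flow rate (continuity, Q = A*v):
  A = pi*(0.31095/2)^2 = 0.07594007 m^2
  Q = 0.07594007 * 0.64553 = 0.04902159 m^3/s
Step 2 — friction head loss (Darcy-Weisbach):
  hf = 0.0208 * (468/0.31095) * (0.64553^2 / (2*9.81))
  hf = 0.6648941 m
Step 3 — total head: H = 24 + 0.6648941 = 24.66489 m
Step 4 — hydraulic power (P = rho*g*Q*H):
  P = 1000 * 9.81 * 0.04902159 * 24.66489 = 11861 W
Therefore the hydraulic power required at the pump = 11861 W.


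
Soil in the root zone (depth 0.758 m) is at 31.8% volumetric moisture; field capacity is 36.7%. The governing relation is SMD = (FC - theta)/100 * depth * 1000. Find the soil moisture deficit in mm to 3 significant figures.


SMD = (36.7 - 31.8)/100 * 0.758 * 1000 = 37.1 mm
Therefore the soil moisture deficit = 37.1 mm.


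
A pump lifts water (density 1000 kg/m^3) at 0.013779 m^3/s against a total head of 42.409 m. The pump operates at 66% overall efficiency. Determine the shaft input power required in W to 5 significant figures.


Approach: apply hydraulic power then efficiency conversion, P = rho*g*Q*H; P_in = P/eta.
Step 1 — hydraulic power (P = rho*g*Q*H):
  P = 1000 * 9.81 * 0.013779 * 42.409 = 5732.509 W
Step 2 — input power: P_in = P/eta = 5732.509 / 0.66 = 8685.6 W
Therefore the shaft input power required = 8685.6 W.


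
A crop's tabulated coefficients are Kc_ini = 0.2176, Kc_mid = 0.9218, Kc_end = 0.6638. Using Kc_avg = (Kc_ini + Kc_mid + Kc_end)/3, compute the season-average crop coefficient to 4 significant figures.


Kc_avg = (0.2176 + 0.9218 + 0.6638)/3 = 0.6011
Therefore the season-average crop coefficient = 0.6011.


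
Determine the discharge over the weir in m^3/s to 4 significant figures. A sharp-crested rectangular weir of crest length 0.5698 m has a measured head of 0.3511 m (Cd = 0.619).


Approach: apply the rectangular weir equation, Q = (2/3)*Cd*L*sqrt(2g)*H^1.5.
Q = (2/3)*0.619*0.5698*sqrt(2*9.81)*0.3511^1.5 = 0.2167 m^3/s
Therefore the discharge over the weir = 0.2167 m^3/s.


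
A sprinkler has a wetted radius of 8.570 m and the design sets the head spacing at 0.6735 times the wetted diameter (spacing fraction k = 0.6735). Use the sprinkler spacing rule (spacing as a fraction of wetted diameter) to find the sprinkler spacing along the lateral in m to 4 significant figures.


Approach: apply the sprinkler spacing rule (spacing as a fraction of wetted diameter), S = k*(2*R).
S = 0.6735 * (2 * 8.570) = 11.54 m
Therefore the sprinkler spacing along the lateral = 11.54 m.


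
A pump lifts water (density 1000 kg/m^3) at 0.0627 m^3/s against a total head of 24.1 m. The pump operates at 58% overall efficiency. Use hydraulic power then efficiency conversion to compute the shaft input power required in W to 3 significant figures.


Approach: apply hydraulic power then efficiency conversion, P = rho*g*Q*H; P_in = P/eta.
Step 1 — hydraulic power (P = rho*g*Q*H):
  P = 1000 * 9.81 * 0.0627 * 24.1 = 14824 W
Step 2 — input power: P_in = P/eta = 14824 / 0.58 = 25600 W
Therefore the shaft input power required = 25600 W.


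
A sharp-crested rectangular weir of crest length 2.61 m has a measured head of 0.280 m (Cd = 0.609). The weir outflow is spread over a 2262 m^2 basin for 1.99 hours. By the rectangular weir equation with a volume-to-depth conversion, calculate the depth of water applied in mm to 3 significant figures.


Approach: apply the rectangular weir equation with a volume-to-depth conversion, Q = (2/3)*Cd*L*sqrt(2g)*H^1.5; d = Q*t/A * 1000.
Step 1 — weir discharge:
  Q = (2/3)*0.609*2.61*sqrt(2*9.81)*0.280^1.5 = 0.69543 m^3/s
Step 2 — volume: V = 0.69543 * 1.99*3600 = 4982.1 m^3
Step 3 — depth: d = V/A * 1000 = 4982.1/2262 * 1000 = 2200 mm
Therefore the depth of water applied = 2200 mm.


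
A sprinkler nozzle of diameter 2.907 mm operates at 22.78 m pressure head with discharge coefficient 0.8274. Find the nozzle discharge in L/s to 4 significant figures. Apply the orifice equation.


Approach: apply the orifice equation, Q = Cd*A*sqrt(2*g*h), A = pi*(d/2)^2.
A = pi*(2.907e-3/2)^2 = 6.63712e-06 m^2
Q = 0.8274 * 6.63712e-06 * sqrt(2*9.81*22.78) * 1000 = 0.1161 L/s
Therefore the nozzle discharge = 0.1161 L/s.


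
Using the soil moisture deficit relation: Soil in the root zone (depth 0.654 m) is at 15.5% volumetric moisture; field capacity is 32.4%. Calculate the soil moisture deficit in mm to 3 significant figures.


Approach: apply the soil moisture deficit relation, SMD = (FC - theta)/100 * depth * 1000.
SMD = (32.4 - 15.5)/100 * 0.654 * 1000 = 111 mm
Therefore the soil moisture deficit = 111 mm.


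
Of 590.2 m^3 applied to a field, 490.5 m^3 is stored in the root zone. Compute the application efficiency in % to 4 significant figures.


Approach: apply the application efficiency ratio, Ea = (stored/applied)*100.
Ea = (490.5/590.2)*100 = 83.11 %
Therefore the application efficiency = 83.11 %.


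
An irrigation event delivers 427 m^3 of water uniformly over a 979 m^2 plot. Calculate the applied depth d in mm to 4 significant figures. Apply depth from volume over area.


Approach: apply depth from volume over area, d = (V/A)*1000.
d = (427 / 979) * 1000 = 436.2 mm
Therefore the applied depth d = 436.2 mm.


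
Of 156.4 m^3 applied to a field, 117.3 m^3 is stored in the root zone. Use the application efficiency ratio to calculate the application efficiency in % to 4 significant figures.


Approach: apply the application efficiency ratio, Ea = (stored/applied)*100.
Ea = (117.3/156.4)*100 = 75.00 %
Therefore the application efficiency = 75.00 %.


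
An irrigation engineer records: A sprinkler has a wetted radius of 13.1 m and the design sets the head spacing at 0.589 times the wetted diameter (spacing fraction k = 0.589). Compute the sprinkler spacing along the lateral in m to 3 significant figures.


Approach: apply the sprinkler spacing rule (spacing as a fraction of wetted diameter), S = k*(2*R).
S = 0.589 * (2 * 13.1) = 15.4 m
Therefore the sprinkler spacing along the lateral = 15.4 m.


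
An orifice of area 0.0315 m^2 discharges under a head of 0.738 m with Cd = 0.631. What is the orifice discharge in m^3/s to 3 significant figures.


Approach: apply the orifice equation, Q = Cd*A*sqrt(2*g*h).
Q = 0.631 * 0.0315 * sqrt(2*9.81*0.738) = 0.0756 m^3/s
Therefore the orifice discharge = 0.0756 m^3/s.


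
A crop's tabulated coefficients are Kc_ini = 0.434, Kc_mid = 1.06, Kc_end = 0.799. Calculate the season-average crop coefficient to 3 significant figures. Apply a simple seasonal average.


Approach: apply a simple seasonal average, Kc_avg = (Kc_ini + Kc_mid + Kc_end)/3.
Kc_avg = (0.434 + 1.06 + 0.799)/3 = 0.764
Therefore the season-average crop coefficient = 0.764.


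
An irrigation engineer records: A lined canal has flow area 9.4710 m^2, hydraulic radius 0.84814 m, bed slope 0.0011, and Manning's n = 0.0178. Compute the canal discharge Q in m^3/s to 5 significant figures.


Approach: apply Manning's equation, Q = (1/n)*A*R^(2/3)*S^(1/2).
Q = (1/0.0178) * 9.4710 * 0.84814^(2/3) * 0.0011^(1/2) = 15.812 m^3/s
Therefore the canal discharge Q = 15.812 m^3/s.


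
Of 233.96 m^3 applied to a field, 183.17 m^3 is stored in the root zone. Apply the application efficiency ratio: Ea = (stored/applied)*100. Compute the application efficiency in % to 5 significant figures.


Ea = (183.17/233.96)*100 = 78.291 %
Therefore the application efficiency = 78.291 %.


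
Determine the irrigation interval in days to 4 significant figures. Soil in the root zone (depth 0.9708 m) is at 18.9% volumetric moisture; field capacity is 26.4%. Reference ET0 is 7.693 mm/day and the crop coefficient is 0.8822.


Approach: apply soil-water budget scheduling, SMD = (FC-theta)/100*depth*1000; ETc = ET0*Kc; interval = SMD/ETc.
Step 1 — soil moisture deficit:
  SMD = (26.4 - 18.9)/100 * 0.9708 * 1000 = 72.8100 mm
Step 2 — daily crop ET (ETc = ET0*Kc):
  ETc = 7.693 * 0.8822 = 6.78676 mm/day
Step 3 — irrigation interval (SMD/ETc):
  interval = 72.8100 / 6.78676 = 10.73 days
Therefore the irrigation interval = 10.73 days.


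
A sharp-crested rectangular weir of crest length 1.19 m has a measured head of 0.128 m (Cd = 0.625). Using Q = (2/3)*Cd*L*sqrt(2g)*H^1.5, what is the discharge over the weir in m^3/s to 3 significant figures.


Q = (2/3)*0.625*1.19*sqrt(2*9.81)*0.128^1.5 = 0.101 m^3/s
Therefore the discharge over the weir = 0.101 m^3/s.


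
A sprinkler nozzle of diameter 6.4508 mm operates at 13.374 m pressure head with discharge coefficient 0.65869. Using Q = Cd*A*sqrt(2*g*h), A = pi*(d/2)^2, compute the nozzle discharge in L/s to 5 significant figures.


A = pi*(6.4508e-3/2)^2 = 3.268263e-05 m^2
Q = 0.65869 * 3.268263e-05 * sqrt(2*9.81*13.374) * 1000 = 0.34872 L/s
Therefore the nozzle discharge = 0.34872 L/s.


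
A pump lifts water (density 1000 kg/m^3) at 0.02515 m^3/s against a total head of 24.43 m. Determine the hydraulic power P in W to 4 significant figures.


Approach: apply the hydraulic power relation, P = rho*g*Q*H.
P = 1000 * 9.81 * 0.02515 * 24.43 = 6027 W
Therefore the hydraulic power P = 6027 W.


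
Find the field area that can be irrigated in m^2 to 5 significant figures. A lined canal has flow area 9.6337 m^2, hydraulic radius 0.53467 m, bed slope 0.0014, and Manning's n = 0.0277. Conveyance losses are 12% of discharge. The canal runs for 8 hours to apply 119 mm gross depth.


Approach: apply Manning's equation with a conveyance and depth budget, Q = (1/n)*A*R^(2/3)*S^(1/2); Q_field = Q*(1-loss); Area = Q_field*t/(d/1000).
Step 1 — canal discharge (Manning's equation):
  Q = (1/0.0277) * 9.6337 * 0.53467^(2/3) * 0.0014^(1/2) = 8.572377 m^3/s
Step 2 — delivered flow: Q_field = 8.572377*(1 - 12/100) = 7.543691 m^3/s
Step 3 — volume delivered: V = 7.543691 * 8*3600 = 217258.3 m^3
Step 4 — area served: A = V / (depth/1000) = 217258.3 / 0.119 = 1825700 m^2
Therefore the field area that can be irrigated = 1825700 m^2.


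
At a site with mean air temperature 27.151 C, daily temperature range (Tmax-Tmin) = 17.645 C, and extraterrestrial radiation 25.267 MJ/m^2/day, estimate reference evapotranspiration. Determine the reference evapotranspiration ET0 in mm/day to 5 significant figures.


Approach: apply the Hargreaves-Samani method, ET0 = 0.0023*(Tmean+17.8)*sqrt(Tmax-Tmin)*0.408*Ra.
ET0 = 0.0023*(27.151+17.8)*sqrt(17.645)*0.408*25.267 = 4.4770 mm/day
Therefore the reference evapotranspiration ET0 = 4.4770 mm/day.


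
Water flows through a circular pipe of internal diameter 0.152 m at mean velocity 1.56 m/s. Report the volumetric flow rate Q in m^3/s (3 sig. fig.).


Approach: apply the continuity equation for pipe flow, Q = A * v with A = pi*(D/2)^2.
A = pi*(0.152/2)^2 = 0.018146 m^2
Q = 0.018146 * 1.56 = 0.0283 m^3/s
Therefore the volumetric flow rate Q = 0.0283 m^3/s.


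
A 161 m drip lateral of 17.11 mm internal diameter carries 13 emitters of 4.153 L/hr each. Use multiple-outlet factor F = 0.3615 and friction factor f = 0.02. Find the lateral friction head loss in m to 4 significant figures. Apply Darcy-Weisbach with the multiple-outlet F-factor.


Approach: apply Darcy-Weisbach with the multiple-outlet F-factor, Q = n*q/(3600*1000) m^3/s; v = Q/A; hf = F*f*(L/D)*(v^2/(2g)).
Q = 13*4.153/(3600*1000) = 1.49969e-05 m^3/s
A = pi*(17.11e-3/2)^2 = 2.29927e-04 m^2, so v = Q/A = 0.0652248 m/s
hf = 0.3615*0.02*(161/0.01711)*(0.0652248^2/(2*9.81)) = 0.01475 m
Therefore the lateral friction head loss = 0.01475 m.


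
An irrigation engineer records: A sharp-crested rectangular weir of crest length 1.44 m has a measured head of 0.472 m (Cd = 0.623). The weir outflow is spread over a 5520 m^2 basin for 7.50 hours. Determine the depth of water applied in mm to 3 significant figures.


Approach: apply the rectangular weir equation with a volume-to-depth conversion, Q = (2/3)*Cd*L*sqrt(2g)*H^1.5; d = Q*t/A * 1000.
Step 1 — weir discharge:
  Q = (2/3)*0.623*1.44*sqrt(2*9.81)*0.472^1.5 = 0.85906 m^3/s
Step 2 — volume: V = 0.85906 * 7.50*3600 = 23195 m^3
Step 3 — depth: d = V/A * 1000 = 23195/5520 * 1000 = 4200 mm
Therefore the depth of water applied = 4200 mm.


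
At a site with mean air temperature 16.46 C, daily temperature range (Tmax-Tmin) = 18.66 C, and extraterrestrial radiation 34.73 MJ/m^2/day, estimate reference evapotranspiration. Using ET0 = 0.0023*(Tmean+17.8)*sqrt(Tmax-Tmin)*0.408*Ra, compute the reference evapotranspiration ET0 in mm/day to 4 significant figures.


ET0 = 0.0023*(16.46+17.8)*sqrt(18.66)*0.408*34.73 = 4.823 mm/day
Therefore the reference evapotranspiration ET0 = 4.823 mm/day.


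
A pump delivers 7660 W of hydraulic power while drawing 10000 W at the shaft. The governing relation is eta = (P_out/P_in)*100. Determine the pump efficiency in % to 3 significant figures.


eta = (7660 / 10000) * 100 = 76.6 %
Therefore the pump efficiency = 76.6 %.


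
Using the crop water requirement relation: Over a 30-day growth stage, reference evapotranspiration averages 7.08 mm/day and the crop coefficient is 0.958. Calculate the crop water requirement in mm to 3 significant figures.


Approach: apply the crop water requirement relation, CWR = ET0 * Kc * days.
CWR = 7.08 * 0.958 * 30 = 203 mm
Therefore the crop water requirement = 203 mm.


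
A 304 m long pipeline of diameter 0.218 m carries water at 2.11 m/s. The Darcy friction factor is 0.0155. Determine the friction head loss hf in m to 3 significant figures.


Approach: apply the Darcy-Weisbach equation, hf = f*(L/D)*(v^2/(2g)).
hf = 0.0155 * (304/0.218) * (2.11^2 / (2*9.81))
hf = 4.90 m
Therefore the friction head loss hf = 4.90 m.


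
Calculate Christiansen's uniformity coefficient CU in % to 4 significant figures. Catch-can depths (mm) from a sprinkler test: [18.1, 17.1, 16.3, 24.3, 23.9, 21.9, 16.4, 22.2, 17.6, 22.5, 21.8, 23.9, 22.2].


Approach: apply Christiansen's uniformity coefficient, CU = (1 - mean_abs_deviation/mean)*100.
mean = 20.6308 mm
mean |d_i - mean| = 2.71598 mm
CU = (1 - 2.71598/20.6308)*100 = 86.84 %
Therefore Christiansen's uniformity coefficient CU = 86.84 %.


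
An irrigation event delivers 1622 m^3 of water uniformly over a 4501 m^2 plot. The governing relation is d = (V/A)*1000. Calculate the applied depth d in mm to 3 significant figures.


d = (1622 / 4501) * 1000 = 360 mm
Therefore the applied depth d = 360 mm.


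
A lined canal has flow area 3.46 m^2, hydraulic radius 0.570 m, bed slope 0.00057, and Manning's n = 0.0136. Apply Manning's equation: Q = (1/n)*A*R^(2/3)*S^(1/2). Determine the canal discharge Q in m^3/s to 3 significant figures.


Q = (1/0.0136) * 3.46 * 0.570^(2/3) * 0.00057^(1/2) = 4.18 m^3/s
Therefore the canal discharge Q = 4.18 m^3/s.


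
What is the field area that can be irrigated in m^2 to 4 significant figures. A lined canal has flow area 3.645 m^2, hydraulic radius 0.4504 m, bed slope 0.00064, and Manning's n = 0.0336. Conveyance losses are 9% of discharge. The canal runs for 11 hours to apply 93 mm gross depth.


Approach: apply Manning's equation with a conveyance and depth budget, Q = (1/n)*A*R^(2/3)*S^(1/2); Q_field = Q*(1-loss); Area = Q_field*t/(d/1000).
Step 1 — canal discharge (Manning's equation):
  Q = (1/0.0336) * 3.645 * 0.4504^(2/3) * 0.00064^(1/2) = 1.61255 m^3/s
Step 2 — delivered flow: Q_field = 1.61255*(1 - 9/100) = 1.46742 m^3/s
Step 3 — volume delivered: V = 1.46742 * 11*3600 = 58109.9 m^3
Step 4 — area served: A = V / (depth/1000) = 58109.9 / 0.093 = 624800 m^2
Therefore the field area that can be irrigated = 624800 m^2.


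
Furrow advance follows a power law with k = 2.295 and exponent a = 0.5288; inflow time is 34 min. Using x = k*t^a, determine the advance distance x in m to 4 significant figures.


x = 2.295 * 34^0.5288 = 14.81 m
Therefore the advance distance x = 14.81 m.


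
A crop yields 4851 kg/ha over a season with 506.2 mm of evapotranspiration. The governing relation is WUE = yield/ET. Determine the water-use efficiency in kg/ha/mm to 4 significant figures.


WUE = 4851 / 506.2 = 9.583 kg/ha/mm
Therefore the water-use efficiency = 9.583 kg/ha/mm.


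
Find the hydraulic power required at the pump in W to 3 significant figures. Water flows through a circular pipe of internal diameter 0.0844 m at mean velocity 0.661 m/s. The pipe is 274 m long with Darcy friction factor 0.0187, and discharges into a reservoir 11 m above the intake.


Approach: apply continuity + Darcy-Weisbach + hydraulic power, Q = A*v; hf = f*(L/D)*(v^2/(2g)); H = static + hf; P = rho*g*Q*H.
Step 1 — flow rate (continuity, Q = A*v):
  A = pi*(0.0844/2)^2 = 0.0055947 m^2
  Q = 0.0055947 * 0.661 = 0.0036981 m^3/s
Step 2 — friction head loss (Darcy-Weisbach):
  hf = 0.0187 * (274/0.0844) * (0.661^2 / (2*9.81))
  hf = 1.3519 m
Step 3 — total head: H = 11 + 1.3519 = 12.352 m
Step 4 — hydraulic power (P = rho*g*Q*H):
  P = 1000 * 9.81 * 0.0036981 * 12.352 = 448 W
Therefore the hydraulic power required at the pump = 448 W.


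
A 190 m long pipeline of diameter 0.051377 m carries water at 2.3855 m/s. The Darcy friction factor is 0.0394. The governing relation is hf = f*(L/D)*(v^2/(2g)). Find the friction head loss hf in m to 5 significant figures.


hf = 0.0394 * (190/0.051377) * (2.3855^2 / (2*9.81))
hf = 42.261 m
Therefore the friction head loss hf = 42.261 m.


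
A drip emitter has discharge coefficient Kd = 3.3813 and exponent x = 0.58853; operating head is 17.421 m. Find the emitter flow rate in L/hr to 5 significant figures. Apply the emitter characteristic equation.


Approach: apply the emitter characteristic equation, q = Kd * h^x.
q = 3.3813 * 17.421^0.58853 = 18.176 L/hr
Therefore the emitter flow rate = 18.176 L/hr.


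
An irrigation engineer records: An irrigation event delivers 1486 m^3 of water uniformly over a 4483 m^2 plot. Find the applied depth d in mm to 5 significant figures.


Approach: apply depth from volume over area, d = (V/A)*1000.
d = (1486 / 4483) * 1000 = 331.47 mm
Therefore the applied depth d = 331.47 mm.


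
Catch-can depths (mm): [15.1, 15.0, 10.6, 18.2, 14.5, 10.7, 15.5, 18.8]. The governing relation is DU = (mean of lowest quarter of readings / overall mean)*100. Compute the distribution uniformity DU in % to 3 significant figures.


sorted lowest 2 of 8: [10.6, 10.7] -> mean = 10.650 mm
overall mean = 14.800 mm
DU = (10.650/14.800)*100 = 72.0 %
Therefore the distribution uniformity DU = 72.0 %.


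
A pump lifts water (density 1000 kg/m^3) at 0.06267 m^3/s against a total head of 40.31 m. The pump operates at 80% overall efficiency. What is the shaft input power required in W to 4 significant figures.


Approach: apply hydraulic power then efficiency conversion, P = rho*g*Q*H; P_in = P/eta.
Step 1 — hydraulic power (P = rho*g*Q*H):
  P = 1000 * 9.81 * 0.06267 * 40.31 = 24782.3 W
Step 2 — input power: P_in = P/eta = 24782.3 / 0.8 = 30980 W
Therefore the shaft input power required = 30980 W.


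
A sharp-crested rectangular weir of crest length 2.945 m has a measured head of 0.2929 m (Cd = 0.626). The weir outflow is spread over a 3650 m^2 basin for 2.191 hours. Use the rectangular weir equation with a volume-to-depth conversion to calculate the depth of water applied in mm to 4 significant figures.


Approach: apply the rectangular weir equation with a volume-to-depth conversion, Q = (2/3)*Cd*L*sqrt(2g)*H^1.5; d = Q*t/A * 1000.
Step 1 — weir discharge:
  Q = (2/3)*0.626*2.945*sqrt(2*9.81)*0.2929^1.5 = 0.862972 m^3/s
Step 2 — volume: V = 0.862972 * 2.191*3600 = 6806.78 m^3
Step 3 — depth: d = V/A * 1000 = 6806.78/3650 * 1000 = 1865 mm
Therefore the depth of water applied = 1865 mm.


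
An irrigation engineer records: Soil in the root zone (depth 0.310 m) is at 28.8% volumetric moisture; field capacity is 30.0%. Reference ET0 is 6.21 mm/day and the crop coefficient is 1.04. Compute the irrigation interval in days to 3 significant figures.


Approach: apply soil-water budget scheduling, SMD = (FC-theta)/100*depth*1000; ETc = ET0*Kc; interval = SMD/ETc.
Step 1 — soil moisture deficit:
  SMD = (30.0 - 28.8)/100 * 0.310 * 1000 = 3.7200 mm
Step 2 — daily crop ET (ETc = ET0*Kc):
  ETc = 6.21 * 1.04 = 6.4584 mm/day
Step 3 — irrigation interval (SMD/ETc):
  interval = 3.7200 / 6.4584 = 0.576 days
Therefore the irrigation interval = 0.576 days.


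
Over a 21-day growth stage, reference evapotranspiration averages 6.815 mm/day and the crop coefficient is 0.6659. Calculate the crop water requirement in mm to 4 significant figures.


Approach: apply the crop water requirement relation, CWR = ET0 * Kc * days.
CWR = 6.815 * 0.6659 * 21 = 95.30 mm
Therefore the crop water requirement = 95.30 mm.


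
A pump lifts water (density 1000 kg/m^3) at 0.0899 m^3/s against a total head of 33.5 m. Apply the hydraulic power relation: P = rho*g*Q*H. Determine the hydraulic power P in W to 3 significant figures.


P = 1000 * 9.81 * 0.0899 * 33.5 = 29500 W
Therefore the hydraulic power P = 29500 W.


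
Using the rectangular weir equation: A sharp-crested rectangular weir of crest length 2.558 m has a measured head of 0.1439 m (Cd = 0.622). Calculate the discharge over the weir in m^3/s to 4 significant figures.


Approach: apply the rectangular weir equation, Q = (2/3)*Cd*L*sqrt(2g)*H^1.5.
Q = (2/3)*0.622*2.558*sqrt(2*9.81)*0.1439^1.5 = 0.2565 m^3/s
Therefore the discharge over the weir = 0.2565 m^3/s.


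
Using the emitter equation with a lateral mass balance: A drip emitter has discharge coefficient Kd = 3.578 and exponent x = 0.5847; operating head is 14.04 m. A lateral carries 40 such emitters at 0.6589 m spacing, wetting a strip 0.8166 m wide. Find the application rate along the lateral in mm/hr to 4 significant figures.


Approach: apply the emitter equation with a lateral mass balance, q = Kd*h^x; Q = n*q; rate = Q/(n*spacing*width).
Step 1 — single emitter flow (q = Kd*h^x):
  q = 3.578 * 14.04^0.5847 = 16.7690 L/hr
Step 2 — total lateral flow: Q = 40 * 16.7690 = 670.758 L/hr
Step 3 — wetted area: A = 40 * 0.6589 * 0.8166 = 21.5223 m^2
Step 4 — application rate: Q/A = 670.758/21.5223 = 31.17 mm/hr
Therefore the application rate along the lateral = 31.17 mm/hr.


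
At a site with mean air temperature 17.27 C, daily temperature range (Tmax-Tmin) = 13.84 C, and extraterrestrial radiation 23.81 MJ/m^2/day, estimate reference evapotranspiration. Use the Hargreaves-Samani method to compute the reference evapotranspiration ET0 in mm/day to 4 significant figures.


Approach: apply the Hargreaves-Samani method, ET0 = 0.0023*(Tmean+17.8)*sqrt(Tmax-Tmin)*0.408*Ra.
ET0 = 0.0023*(17.27+17.8)*sqrt(13.84)*0.408*23.81 = 2.915 mm/day
Therefore the reference evapotranspiration ET0 = 2.915 mm/day.


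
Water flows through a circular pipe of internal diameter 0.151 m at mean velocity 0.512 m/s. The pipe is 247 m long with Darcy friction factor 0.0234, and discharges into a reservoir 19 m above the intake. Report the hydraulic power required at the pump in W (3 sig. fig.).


Approach: apply continuity + Darcy-Weisbach + hydraulic power, Q = A*v; hf = f*(L/D)*(v^2/(2g)); H = static + hf; P = rho*g*Q*H.
Step 1 — flow rate (continuity, Q = A*v):
  A = pi*(0.151/2)^2 = 0.017908 m^2
  Q = 0.017908 * 0.512 = 0.0091688 m^3/s
Step 2 — friction head loss (Darcy-Weisbach):
  hf = 0.0234 * (247/0.151) * (0.512^2 / (2*9.81))
  hf = 0.51142 m
Step 3 — total head: H = 19 + 0.51142 = 19.511 m
Step 4 — hydraulic power (P = rho*g*Q*H):
  P = 1000 * 9.81 * 0.0091688 * 19.511 = 1750 W
Therefore the hydraulic power required at the pump = 1750 W.
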